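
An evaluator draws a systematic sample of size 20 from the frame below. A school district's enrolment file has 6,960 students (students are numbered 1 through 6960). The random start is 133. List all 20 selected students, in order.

k = N/n = 6960/20 = 348
student 1: 133
student 2: 133 + 348 = 481
student 3: 481 + 348 = 829
student 4: 829 + 348 = 1177
student 5: 1177 + 348 = 1525
student 6: 1525 + 348 = 1873
student 7: 1873 + 348 = 2221
student 8: 2221 + 348 = 2569
student 9: 2569 + 348 = 2917
student 10: 2917 + 348 = 3265
student 11: 3265 + 348 = 3613
student 12: 3613 + 348 = 3961
student 13: 3961 + 348 = 4309
student 14: 4309 + 348 = 4657
student 15: 4657 + 348 = 5005
student 16: 5005 + 348 = 5353
student 17: 5353 + 348 = 5701
student 18: 5701 + 348 = 6049
student 19: 6049 + 348 = 6397
student 20: 6397 + 348 = 6745

133, 481, 829, 1177, 1525, 1873, 2221, 2569, 2917, 3265, 3613, 3961, 4309, 4657, 5005, 5353, 5701, 6049, 6397, 6745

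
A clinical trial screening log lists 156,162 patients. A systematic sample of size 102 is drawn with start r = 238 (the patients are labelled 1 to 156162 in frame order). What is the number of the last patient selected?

154869

k = 156162/102 = 1531
102nd selection = r + (102−1)·k = 238 + 101×1531 = 238 + 154631 = 154869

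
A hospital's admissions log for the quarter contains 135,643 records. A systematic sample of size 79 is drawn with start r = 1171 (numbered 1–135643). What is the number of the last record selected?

k = 135643/79 = 1717
79th selection = r + (79−1)·k = 1171 + 78×1717 = 1171 + 133926 = 135097

135097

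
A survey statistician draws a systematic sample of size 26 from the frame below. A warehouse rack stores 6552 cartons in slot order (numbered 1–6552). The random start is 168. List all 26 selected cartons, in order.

k = N/n = 6552/26 = 252
carton 1: 168
carton 2: 168 + 252 = 420
carton 3: 420 + 252 = 672
carton 4: 672 + 252 = 924
carton 5: 924 + 252 = 1176
carton 6: 1176 + 252 = 1428
carton 7: 1428 + 252 = 1680
carton 8: 1680 + 252 = 1932
carton 9: 1932 + 252 = 2184
carton 10: 2184 + 252 = 2436
carton 11: 2436 + 252 = 2688
carton 12: 2688 + 252 = 2940
carton 13: 2940 + 252 = 3192
carton 14: 3192 + 252 = 3444
carton 15: 3444 + 252 = 3696
carton 16: 3696 + 252 = 3948
carton 17: 3948 + 252 = 4200
carton 18: 4200 + 252 = 4452
carton 19: 4452 + 252 = 4704
carton 20: 4704 + 252 = 4956
carton 21: 4956 + 252 = 5208
carton 22: 5208 + 252 = 5460
carton 23: 5460 + 252 = 5712
carton 24: 5712 + 252 = 5964
carton 25: 5964 + 252 = 6216
carton 26: 6216 + 252 = 6468

168, 420, 672, 924, 1176, 1428, 1680, 1932, 2184, 2436, 2688, 2940, 3192, 3444, 3696, 3948, 4200, 4452, 4704, 4956, 5208, 5460, 5712, 5964, 6216, 6468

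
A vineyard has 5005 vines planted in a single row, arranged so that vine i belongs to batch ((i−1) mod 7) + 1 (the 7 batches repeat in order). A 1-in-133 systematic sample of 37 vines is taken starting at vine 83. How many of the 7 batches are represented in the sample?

Consecutive selections differ by k = 133, so their batch numbers differ by 133 mod 7 = 0.
gcd(133, 7) = 7, so the sample visits 7/7 = 1 distinct residues mod 7.
Start 83 is batch 6; the batches hit are 6.

1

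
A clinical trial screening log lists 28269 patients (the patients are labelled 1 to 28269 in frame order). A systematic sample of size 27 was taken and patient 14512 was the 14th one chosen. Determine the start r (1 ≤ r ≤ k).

901

k = 28269/27 = 1047
r = 14512 − (14−1)×1047 = 14512 − 13611 = 901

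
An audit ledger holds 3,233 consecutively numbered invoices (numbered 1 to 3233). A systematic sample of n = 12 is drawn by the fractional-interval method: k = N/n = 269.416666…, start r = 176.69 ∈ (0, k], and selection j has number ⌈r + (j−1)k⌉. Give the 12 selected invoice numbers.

j=1: r + 0k = 176.69 → ⌈·⌉ = 177
j=2: r + 1k = 446.106666… → ⌈·⌉ = 447
j=3: r + 2k = 715.523333… → ⌈·⌉ = 716
j=4: r + 3k = 984.94 → ⌈·⌉ = 985
j=5: r + 4k = 1254.356666… → ⌈·⌉ = 1255
j=6: r + 5k = 1523.773333… → ⌈·⌉ = 1524
j=7: r + 6k = 1793.19 → ⌈·⌉ = 1794
j=8: r + 7k = 2062.606666… → ⌈·⌉ = 2063
j=9: r + 8k = 2332.023333… → ⌈·⌉ = 2333
j=10: r + 9k = 2601.44 → ⌈·⌉ = 2602
j=11: r + 10k = 2870.856666… → ⌈·⌉ = 2871
j=12: r + 11k = 3140.273333… → ⌈·⌉ = 3141

177, 447, 716, 985, 1255, 1524, 1794, 2063, 2333, 2602, 2871, 3141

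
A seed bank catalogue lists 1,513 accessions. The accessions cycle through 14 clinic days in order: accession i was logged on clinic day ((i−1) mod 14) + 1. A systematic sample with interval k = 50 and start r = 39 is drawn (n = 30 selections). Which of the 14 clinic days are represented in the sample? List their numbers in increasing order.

1, 3, 5, 7, 9, 11, 13

Consecutive selections differ by k = 50, so their clinic day numbers differ by 50 mod 14 = 8.
gcd(50, 14) = 2, so the sample visits 14/2 = 7 distinct residues mod 14.
Start 39 is clinic day 11; the clinic days hit are 1, 3, 5, 7, 9, 11, 13.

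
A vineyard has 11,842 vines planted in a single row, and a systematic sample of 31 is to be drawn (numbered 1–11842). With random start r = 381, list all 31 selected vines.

k = N/n = 11842/31 = 382
vine 1: 381
vine 2: 381 + 382 = 763
vine 3: 763 + 382 = 1145
vine 4: 1145 + 382 = 1527
vine 5: 1527 + 382 = 1909
vine 6: 1909 + 382 = 2291
vine 7: 2291 + 382 = 2673
vine 8: 2673 + 382 = 3055
vine 9: 3055 + 382 = 3437
vine 10: 3437 + 382 = 3819
vine 11: 3819 + 382 = 4201
vine 12: 4201 + 382 = 4583
vine 13: 4583 + 382 = 4965
vine 14: 4965 + 382 = 5347
vine 15: 5347 + 382 = 5729
vine 16: 5729 + 382 = 6111
vine 17: 6111 + 382 = 6493
vine 18: 6493 + 382 = 6875
vine 19: 6875 + 382 = 7257
vine 20: 7257 + 382 = 7639
vine 21: 7639 + 382 = 8021
vine 22: 8021 + 382 = 8403
vine 23: 8403 + 382 = 8785
vine 24: 8785 + 382 = 9167
vine 25: 9167 + 382 = 9549
vine 26: 9549 + 382 = 9931
vine 27: 9931 + 382 = 10313
vine 28: 10313 + 382 = 10695
vine 29: 10695 + 382 = 11077
vine 30: 11077 + 382 = 11459
vine 31: 11459 + 382 = 11841

381, 763, 1145, 1527, 1909, 2291, 2673, 3055, 3437, 3819, 4201, 4583, 4965, 5347, 5729, 6111, 6493, 6875, 7257, 7639, 8021, 8403, 8785, 9167, 9549, 9931, 10313, 10695, 11077, 11459, 11841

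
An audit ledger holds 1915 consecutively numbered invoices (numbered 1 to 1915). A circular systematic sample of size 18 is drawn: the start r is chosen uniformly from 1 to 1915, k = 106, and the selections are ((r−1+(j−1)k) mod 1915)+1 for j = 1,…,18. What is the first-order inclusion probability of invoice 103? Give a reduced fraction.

18/1915

For each position j, as r ranges over 1…1915 the j-th selection hits every invoice exactly once, so invoice 103 is selected for exactly 18 of the 1915 starts.
Inclusion probability = 18/1915.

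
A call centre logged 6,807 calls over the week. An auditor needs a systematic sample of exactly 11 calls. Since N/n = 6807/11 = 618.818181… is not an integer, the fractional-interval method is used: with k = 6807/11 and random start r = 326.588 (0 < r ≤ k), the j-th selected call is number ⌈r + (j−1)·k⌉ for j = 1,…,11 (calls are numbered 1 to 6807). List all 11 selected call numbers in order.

327, 946, 1565, 2184, 2802, 3421, 4040, 4659, 5278, 5896, 6515

j=1: r + 0k = 326.588 → ⌈·⌉ = 327
j=2: r + 1k = 945.406181… → ⌈·⌉ = 946
j=3: r + 2k = 1564.224363… → ⌈·⌉ = 1565
j=4: r + 3k = 2183.042545… → ⌈·⌉ = 2184
j=5: r + 4k = 2801.860727… → ⌈·⌉ = 2802
j=6: r + 5k = 3420.678909… → ⌈·⌉ = 3421
j=7: r + 6k = 4039.497090… → ⌈·⌉ = 4040
j=8: r + 7k = 4658.315272… → ⌈·⌉ = 4659
j=9: r + 8k = 5277.133454… → ⌈·⌉ = 5278
j=10: r + 9k = 5895.951636… → ⌈·⌉ = 5896
j=11: r + 10k = 6514.769818… → ⌈·⌉ = 6515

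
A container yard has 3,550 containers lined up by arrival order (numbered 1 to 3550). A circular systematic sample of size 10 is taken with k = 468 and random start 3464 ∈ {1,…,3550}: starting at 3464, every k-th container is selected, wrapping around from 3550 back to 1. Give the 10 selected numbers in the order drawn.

Selection 1: 3464
Selection 2: 3464 + 468 = 3932 → 3932 − 3550 = 382
Selection 3: 382 + 468 = 850
Selection 4: 850 + 468 = 1318
Selection 5: 1318 + 468 = 1786
Selection 6: 1786 + 468 = 2254
Selection 7: 2254 + 468 = 2722
Selection 8: 2722 + 468 = 3190
Selection 9: 3190 + 468 = 3658 → 3658 − 3550 = 108
Selection 10: 108 + 468 = 576

3464, 382, 850, 1318, 1786, 2254, 2722, 3190, 108, 576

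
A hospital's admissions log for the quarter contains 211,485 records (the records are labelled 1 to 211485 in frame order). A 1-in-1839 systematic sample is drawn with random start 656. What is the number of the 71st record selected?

129386

k = 1839
71st selection = r + (71−1)·k = 656 + 70×1839 = 656 + 128730 = 129386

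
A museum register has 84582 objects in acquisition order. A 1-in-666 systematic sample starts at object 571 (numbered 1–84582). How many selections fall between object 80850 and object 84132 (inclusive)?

5

k = 666
First selection ≥ 80850: 571 + ⌈(80850−571)/666⌉·666 = 571 + 121×666 = 81157
Last selection ≤ 84132: 571 + ⌊(84132−571)/666⌋·666 = 571 + 125×666 = 83821
Count = 125 − 121 + 1 = 5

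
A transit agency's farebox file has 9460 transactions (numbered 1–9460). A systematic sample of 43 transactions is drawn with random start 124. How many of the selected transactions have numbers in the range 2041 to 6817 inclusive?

22

k = 9460/43 = 220
First selection ≥ 2041: 124 + ⌈(2041−124)/220⌉·220 = 124 + 9×220 = 2104
Last selection ≤ 6817: 124 + ⌊(6817−124)/220⌋·220 = 124 + 30×220 = 6724
Count = 30 − 9 + 1 = 22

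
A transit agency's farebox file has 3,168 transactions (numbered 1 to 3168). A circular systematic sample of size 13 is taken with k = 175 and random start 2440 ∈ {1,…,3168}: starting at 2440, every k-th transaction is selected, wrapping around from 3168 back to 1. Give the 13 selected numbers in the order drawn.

Selection 1: 2440
Selection 2: 2440 + 175 = 2615
Selection 3: 2615 + 175 = 2790
Selection 4: 2790 + 175 = 2965
Selection 5: 2965 + 175 = 3140
Selection 6: 3140 + 175 = 3315 → 3315 − 3168 = 147
Selection 7: 147 + 175 = 322
Selection 8: 322 + 175 = 497
Selection 9: 497 + 175 = 672
Selection 10: 672 + 175 = 847
Selection 11: 847 + 175 = 1022
Selection 12: 1022 + 175 = 1197
Selection 13: 1197 + 175 = 1372

2440, 2615, 2790, 2965, 3140, 147, 322, 497, 672, 847, 1022, 1197, 1372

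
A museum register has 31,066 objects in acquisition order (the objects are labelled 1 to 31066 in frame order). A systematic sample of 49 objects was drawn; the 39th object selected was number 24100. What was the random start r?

k = 31066/49 = 634
r = 24100 − (39−1)×634 = 24100 − 24092 = 8

8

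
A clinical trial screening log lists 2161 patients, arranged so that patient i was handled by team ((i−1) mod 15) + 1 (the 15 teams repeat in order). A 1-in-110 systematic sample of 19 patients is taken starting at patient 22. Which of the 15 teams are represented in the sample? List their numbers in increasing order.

Consecutive selections differ by k = 110, so their team numbers differ by 110 mod 15 = 5.
gcd(110, 15) = 5, so the sample visits 15/5 = 3 distinct residues mod 15.
Start 22 is team 7; the teams hit are 2, 7, 12.

2, 7, 12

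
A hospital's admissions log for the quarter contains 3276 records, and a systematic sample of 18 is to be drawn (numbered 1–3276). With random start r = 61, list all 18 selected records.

61, 243, 425, 607, 789, 971, 1153, 1335, 1517, 1699, 1881, 2063, 2245, 2427, 2609, 2791, 2973, 3155

k = N/n = 3276/18 = 182
record 1: 61
record 2: 61 + 182 = 243
record 3: 243 + 182 = 425
record 4: 425 + 182 = 607
record 5: 607 + 182 = 789
record 6: 789 + 182 = 971
record 7: 971 + 182 = 1153
record 8: 1153 + 182 = 1335
record 9: 1335 + 182 = 1517
record 10: 1517 + 182 = 1699
record 11: 1699 + 182 = 1881
record 12: 1881 + 182 = 2063
record 13: 2063 + 182 = 2245
record 14: 2245 + 182 = 2427
record 15: 2427 + 182 = 2609
record 16: 2609 + 182 = 2791
record 17: 2791 + 182 = 2973
record 18: 2973 + 182 = 3155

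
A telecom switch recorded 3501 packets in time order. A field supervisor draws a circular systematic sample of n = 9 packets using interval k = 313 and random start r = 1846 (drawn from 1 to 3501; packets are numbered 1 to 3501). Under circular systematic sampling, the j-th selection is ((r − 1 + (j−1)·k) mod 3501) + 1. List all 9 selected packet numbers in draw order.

1846, 2159, 2472, 2785, 3098, 3411, 223, 536, 849

Selection 1: 1846
Selection 2: 1846 + 313 = 2159
Selection 3: 2159 + 313 = 2472
Selection 4: 2472 + 313 = 2785
Selection 5: 2785 + 313 = 3098
Selection 6: 3098 + 313 = 3411
Selection 7: 3411 + 313 = 3724 → 3724 − 3501 = 223
Selection 8: 223 + 313 = 536
Selection 9: 536 + 313 = 849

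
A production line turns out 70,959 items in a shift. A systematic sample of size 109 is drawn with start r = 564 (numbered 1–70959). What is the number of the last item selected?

k = 70959/109 = 651
109th selection = r + (109−1)·k = 564 + 108×651 = 564 + 70308 = 70872

70872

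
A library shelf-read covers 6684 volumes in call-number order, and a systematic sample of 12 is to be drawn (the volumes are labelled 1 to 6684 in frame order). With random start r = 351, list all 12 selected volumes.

351, 908, 1465, 2022, 2579, 3136, 3693, 4250, 4807, 5364, 5921, 6478

k = N/n = 6684/12 = 557
volume 1: 351
volume 2: 351 + 557 = 908
volume 3: 908 + 557 = 1465
volume 4: 1465 + 557 = 2022
volume 5: 2022 + 557 = 2579
volume 6: 2579 + 557 = 3136
volume 7: 3136 + 557 = 3693
volume 8: 3693 + 557 = 4250
volume 9: 4250 + 557 = 4807
volume 10: 4807 + 557 = 5364
volume 11: 5364 + 557 = 5921
volume 12: 5921 + 557 = 6478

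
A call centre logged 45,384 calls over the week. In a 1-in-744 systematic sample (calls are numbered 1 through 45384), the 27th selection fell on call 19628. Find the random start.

k = 744
r = 19628 − (27−1)×744 = 19628 − 19344 = 284

284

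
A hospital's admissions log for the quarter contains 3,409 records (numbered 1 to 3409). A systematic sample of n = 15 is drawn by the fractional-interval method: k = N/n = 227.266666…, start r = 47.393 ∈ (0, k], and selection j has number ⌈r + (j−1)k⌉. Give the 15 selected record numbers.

48, 275, 502, 730, 957, 1184, 1411, 1639, 1866, 2093, 2321, 2548, 2775, 3002, 3230

j=1: r + 0k = 47.393 → ⌈·⌉ = 48
j=2: r + 1k = 274.659666… → ⌈·⌉ = 275
j=3: r + 2k = 501.926333… → ⌈·⌉ = 502
j=4: r + 3k = 729.193 → ⌈·⌉ = 730
j=5: r + 4k = 956.459666… → ⌈·⌉ = 957
j=6: r + 5k = 1183.726333… → ⌈·⌉ = 1184
j=7: r + 6k = 1410.993 → ⌈·⌉ = 1411
j=8: r + 7k = 1638.259666… → ⌈·⌉ = 1639
j=9: r + 8k = 1865.526333… → ⌈·⌉ = 1866
j=10: r + 9k = 2092.793 → ⌈·⌉ = 2093
j=11: r + 10k = 2320.059666… → ⌈·⌉ = 2321
j=12: r + 11k = 2547.326333… → ⌈·⌉ = 2548
j=13: r + 12k = 2774.593 → ⌈·⌉ = 2775
j=14: r + 13k = 3001.859666… → ⌈·⌉ = 3002
j=15: r + 14k = 3229.126333… → ⌈·⌉ = 3230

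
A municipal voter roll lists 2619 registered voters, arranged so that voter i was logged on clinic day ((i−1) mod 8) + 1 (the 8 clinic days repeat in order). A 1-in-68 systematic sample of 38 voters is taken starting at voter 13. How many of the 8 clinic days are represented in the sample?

2

Consecutive selections differ by k = 68, so their clinic day numbers differ by 68 mod 8 = 4.
gcd(68, 8) = 4, so the sample visits 8/4 = 2 distinct residues mod 8.
Start 13 is clinic day 5; the clinic days hit are 1, 5.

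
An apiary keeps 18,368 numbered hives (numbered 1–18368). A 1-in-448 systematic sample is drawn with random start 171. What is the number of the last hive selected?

18091

k = 448
41st selection = r + (41−1)·k = 171 + 40×448 = 171 + 17920 = 18091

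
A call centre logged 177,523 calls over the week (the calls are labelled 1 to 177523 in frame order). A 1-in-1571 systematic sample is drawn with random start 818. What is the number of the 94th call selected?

146921

k = 1571
94th selection = r + (94−1)·k = 818 + 93×1571 = 818 + 146103 = 146921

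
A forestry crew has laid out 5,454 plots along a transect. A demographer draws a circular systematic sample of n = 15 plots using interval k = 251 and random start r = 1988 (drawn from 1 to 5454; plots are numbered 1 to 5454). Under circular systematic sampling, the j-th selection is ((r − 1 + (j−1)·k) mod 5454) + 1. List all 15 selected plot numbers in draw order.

Selection 1: 1988
Selection 2: 1988 + 251 = 2239
Selection 3: 2239 + 251 = 2490
Selection 4: 2490 + 251 = 2741
Selection 5: 2741 + 251 = 2992
Selection 6: 2992 + 251 = 3243
Selection 7: 3243 + 251 = 3494
Selection 8: 3494 + 251 = 3745
Selection 9: 3745 + 251 = 3996
Selection 10: 3996 + 251 = 4247
Selection 11: 4247 + 251 = 4498
Selection 12: 4498 + 251 = 4749
Selection 13: 4749 + 251 = 5000
Selection 14: 5000 + 251 = 5251
Selection 15: 5251 + 251 = 5502 → 5502 − 5454 = 48

1988, 2239, 2490, 2741, 2992, 3243, 3494, 3745, 3996, 4247, 4498, 4749, 5000, 5251, 48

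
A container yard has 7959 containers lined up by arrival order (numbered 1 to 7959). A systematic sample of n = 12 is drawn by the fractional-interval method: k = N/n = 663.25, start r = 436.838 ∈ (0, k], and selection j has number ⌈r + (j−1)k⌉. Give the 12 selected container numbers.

j=1: r + 0k = 436.838 → ⌈·⌉ = 437
j=2: r + 1k = 1100.088 → ⌈·⌉ = 1101
j=3: r + 2k = 1763.338 → ⌈·⌉ = 1764
j=4: r + 3k = 2426.588 → ⌈·⌉ = 2427
j=5: r + 4k = 3089.838 → ⌈·⌉ = 3090
j=6: r + 5k = 3753.088 → ⌈·⌉ = 3754
j=7: r + 6k = 4416.338 → ⌈·⌉ = 4417
j=8: r + 7k = 5079.588 → ⌈·⌉ = 5080
j=9: r + 8k = 5742.838 → ⌈·⌉ = 5743
j=10: r + 9k = 6406.088 → ⌈·⌉ = 6407
j=11: r + 10k = 7069.338 → ⌈·⌉ = 7070
j=12: r + 11k = 7732.588 → ⌈·⌉ = 7733

437, 1101, 1764, 2427, 3090, 3754, 4417, 5080, 5743, 6407, 7070, 7733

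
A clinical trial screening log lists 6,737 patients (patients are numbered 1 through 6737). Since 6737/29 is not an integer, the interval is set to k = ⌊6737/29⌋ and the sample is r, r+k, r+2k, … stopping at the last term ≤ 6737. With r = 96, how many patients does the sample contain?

29

k = ⌊6737/29⌋ = 232
Achieved size = ⌊(6737 − 96)/232⌋ + 1 = ⌊6641/232⌋ + 1 = 28 + 1 = 29
(last selection: 96 + 28×232 = 6592 ≤ 6737; next would be 6824 > 6737)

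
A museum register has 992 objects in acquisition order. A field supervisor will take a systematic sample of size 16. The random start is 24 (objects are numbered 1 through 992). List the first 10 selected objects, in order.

24, 86, 148, 210, 272, 334, 396, 458, 520, 582

k = N/n = 992/16 = 62
object 1: 24
object 2: 24 + 62 = 86
object 3: 86 + 62 = 148
object 4: 148 + 62 = 210
object 5: 210 + 62 = 272
object 6: 272 + 62 = 334
object 7: 334 + 62 = 396
object 8: 396 + 62 = 458
object 9: 458 + 62 = 520
object 10: 520 + 62 = 582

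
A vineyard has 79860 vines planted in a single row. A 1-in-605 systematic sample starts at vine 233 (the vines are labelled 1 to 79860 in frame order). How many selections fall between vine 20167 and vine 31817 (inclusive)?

k = 605
First selection ≥ 20167: 233 + ⌈(20167−233)/605⌉·605 = 233 + 33×605 = 20198
Last selection ≤ 31817: 233 + ⌊(31817−233)/605⌋·605 = 233 + 52×605 = 31693
Count = 52 − 33 + 1 = 20

20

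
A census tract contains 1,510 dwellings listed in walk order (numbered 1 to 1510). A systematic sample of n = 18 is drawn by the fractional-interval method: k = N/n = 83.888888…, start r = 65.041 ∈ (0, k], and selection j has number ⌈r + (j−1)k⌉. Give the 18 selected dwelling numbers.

66, 149, 233, 317, 401, 485, 569, 653, 737, 821, 904, 988, 1072, 1156, 1240, 1324, 1408, 1492

j=1: r + 0k = 65.041 → ⌈·⌉ = 66
j=2: r + 1k = 148.929888… → ⌈·⌉ = 149
j=3: r + 2k = 232.818777… → ⌈·⌉ = 233
j=4: r + 3k = 316.707666… → ⌈·⌉ = 317
j=5: r + 4k = 400.596555… → ⌈·⌉ = 401
j=6: r + 5k = 484.485444… → ⌈·⌉ = 485
j=7: r + 6k = 568.374333… → ⌈·⌉ = 569
j=8: r + 7k = 652.263222… → ⌈·⌉ = 653
j=9: r + 8k = 736.152111… → ⌈·⌉ = 737
j=10: r + 9k = 820.041 → ⌈·⌉ = 821
j=11: r + 10k = 903.929888… → ⌈·⌉ = 904
j=12: r + 11k = 987.818777… → ⌈·⌉ = 988
j=13: r + 12k = 1071.707666… → ⌈·⌉ = 1072
j=14: r + 13k = 1155.596555… → ⌈·⌉ = 1156
j=15: r + 14k = 1239.485444… → ⌈·⌉ = 1240
j=16: r + 15k = 1323.374333… → ⌈·⌉ = 1324
j=17: r + 16k = 1407.263222… → ⌈·⌉ = 1408
j=18: r + 17k = 1491.152111… → ⌈·⌉ = 1492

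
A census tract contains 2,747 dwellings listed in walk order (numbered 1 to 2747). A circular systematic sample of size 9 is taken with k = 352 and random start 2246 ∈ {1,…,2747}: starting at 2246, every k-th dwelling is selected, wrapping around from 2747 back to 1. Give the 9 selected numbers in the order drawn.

2246, 2598, 203, 555, 907, 1259, 1611, 1963, 2315

Selection 1: 2246
Selection 2: 2246 + 352 = 2598
Selection 3: 2598 + 352 = 2950 → 2950 − 2747 = 203
Selection 4: 203 + 352 = 555
Selection 5: 555 + 352 = 907
Selection 6: 907 + 352 = 1259
Selection 7: 1259 + 352 = 1611
Selection 8: 1611 + 352 = 1963
Selection 9: 1963 + 352 = 2315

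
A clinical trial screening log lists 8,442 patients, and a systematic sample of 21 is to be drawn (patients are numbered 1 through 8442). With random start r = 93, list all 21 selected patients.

k = N/n = 8442/21 = 402
patient 1: 93
patient 2: 93 + 402 = 495
patient 3: 495 + 402 = 897
patient 4: 897 + 402 = 1299
patient 5: 1299 + 402 = 1701
patient 6: 1701 + 402 = 2103
patient 7: 2103 + 402 = 2505
patient 8: 2505 + 402 = 2907
patient 9: 2907 + 402 = 3309
patient 10: 3309 + 402 = 3711
patient 11: 3711 + 402 = 4113
patient 12: 4113 + 402 = 4515
patient 13: 4515 + 402 = 4917
patient 14: 4917 + 402 = 5319
patient 15: 5319 + 402 = 5721
patient 16: 5721 + 402 = 6123
patient 17: 6123 + 402 = 6525
patient 18: 6525 + 402 = 6927
patient 19: 6927 + 402 = 7329
patient 20: 7329 + 402 = 7731
patient 21: 7731 + 402 = 8133

93, 495, 897, 1299, 1701, 2103, 2505, 2907, 3309, 3711, 4113, 4515, 4917, 5319, 5721, 6123, 6525, 6927, 7329, 7731, 8133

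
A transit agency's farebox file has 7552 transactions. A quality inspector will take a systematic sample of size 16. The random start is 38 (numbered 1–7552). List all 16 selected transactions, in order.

k = N/n = 7552/16 = 472
transaction 1: 38
transaction 2: 38 + 472 = 510
transaction 3: 510 + 472 = 982
transaction 4: 982 + 472 = 1454
transaction 5: 1454 + 472 = 1926
transaction 6: 1926 + 472 = 2398
transaction 7: 2398 + 472 = 2870
transaction 8: 2870 + 472 = 3342
transaction 9: 3342 + 472 = 3814
transaction 10: 3814 + 472 = 4286
transaction 11: 4286 + 472 = 4758
transaction 12: 4758 + 472 = 5230
transaction 13: 5230 + 472 = 5702
transaction 14: 5702 + 472 = 6174
transaction 15: 6174 + 472 = 6646
transaction 16: 6646 + 472 = 7118

38, 510, 982, 1454, 1926, 2398, 2870, 3342, 3814, 4286, 4758, 5230, 5702, 6174, 6646, 7118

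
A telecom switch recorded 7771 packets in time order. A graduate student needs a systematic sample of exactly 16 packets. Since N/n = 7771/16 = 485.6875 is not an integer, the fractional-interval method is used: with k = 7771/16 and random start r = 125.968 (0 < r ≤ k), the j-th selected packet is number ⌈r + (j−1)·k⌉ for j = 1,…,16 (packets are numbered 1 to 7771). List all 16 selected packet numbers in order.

j=1: r + 0k = 125.968 → ⌈·⌉ = 126
j=2: r + 1k = 611.6555 → ⌈·⌉ = 612
j=3: r + 2k = 1097.343 → ⌈·⌉ = 1098
j=4: r + 3k = 1583.0305 → ⌈·⌉ = 1584
j=5: r + 4k = 2068.718 → ⌈·⌉ = 2069
j=6: r + 5k = 2554.4055 → ⌈·⌉ = 2555
j=7: r + 6k = 3040.093 → ⌈·⌉ = 3041
j=8: r + 7k = 3525.7805 → ⌈·⌉ = 3526
j=9: r + 8k = 4011.468 → ⌈·⌉ = 4012
j=10: r + 9k = 4497.1555 → ⌈·⌉ = 4498
j=11: r + 10k = 4982.843 → ⌈·⌉ = 4983
j=12: r + 11k = 5468.5305 → ⌈·⌉ = 5469
j=13: r + 12k = 5954.218 → ⌈·⌉ = 5955
j=14: r + 13k = 6439.9055 → ⌈·⌉ = 6440
j=15: r + 14k = 6925.593 → ⌈·⌉ = 6926
j=16: r + 15k = 7411.2805 → ⌈·⌉ = 7412

126, 612, 1098, 1584, 2069, 2555, 3041, 3526, 4012, 4498, 4983, 5469, 5955, 6440, 6926, 7412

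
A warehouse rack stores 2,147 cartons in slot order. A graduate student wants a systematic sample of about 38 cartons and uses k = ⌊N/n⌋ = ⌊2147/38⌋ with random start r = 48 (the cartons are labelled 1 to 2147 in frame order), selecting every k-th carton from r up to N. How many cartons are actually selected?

38

k = ⌊2147/38⌋ = 56
Achieved size = ⌊(2147 − 48)/56⌋ + 1 = ⌊2099/56⌋ + 1 = 37 + 1 = 38
(last selection: 48 + 37×56 = 2120 ≤ 2147; next would be 2176 > 2147)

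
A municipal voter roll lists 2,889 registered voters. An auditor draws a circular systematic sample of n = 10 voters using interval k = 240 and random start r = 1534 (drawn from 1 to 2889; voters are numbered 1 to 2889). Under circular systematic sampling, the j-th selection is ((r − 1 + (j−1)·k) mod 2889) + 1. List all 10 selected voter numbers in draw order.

1534, 1774, 2014, 2254, 2494, 2734, 85, 325, 565, 805

Selection 1: 1534
Selection 2: 1534 + 240 = 1774
Selection 3: 1774 + 240 = 2014
Selection 4: 2014 + 240 = 2254
Selection 5: 2254 + 240 = 2494
Selection 6: 2494 + 240 = 2734
Selection 7: 2734 + 240 = 2974 → 2974 − 2889 = 85
Selection 8: 85 + 240 = 325
Selection 9: 325 + 240 = 565
Selection 10: 565 + 240 = 805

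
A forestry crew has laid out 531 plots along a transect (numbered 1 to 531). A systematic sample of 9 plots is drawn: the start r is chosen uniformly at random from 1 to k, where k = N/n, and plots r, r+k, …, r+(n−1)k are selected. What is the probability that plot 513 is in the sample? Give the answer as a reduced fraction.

k = 531/9 = 59.
Plot 513 is selected iff r ≡ 513 (mod 59); exactly one such r in {1,…,59}.
Inclusion probability = 1/59.

1/59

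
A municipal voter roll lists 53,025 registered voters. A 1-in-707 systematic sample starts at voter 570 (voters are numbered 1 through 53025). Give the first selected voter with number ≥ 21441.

21780

k = 707
Steps past start: ⌈(21441 − 570)/707⌉ = ⌈20871/707⌉ = 30
Selected voter: 570 + 30×707 = 21780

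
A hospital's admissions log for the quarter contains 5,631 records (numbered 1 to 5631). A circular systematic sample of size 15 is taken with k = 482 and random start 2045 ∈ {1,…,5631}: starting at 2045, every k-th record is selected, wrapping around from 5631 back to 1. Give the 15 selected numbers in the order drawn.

Selection 1: 2045
Selection 2: 2045 + 482 = 2527
Selection 3: 2527 + 482 = 3009
Selection 4: 3009 + 482 = 3491
Selection 5: 3491 + 482 = 3973
Selection 6: 3973 + 482 = 4455
Selection 7: 4455 + 482 = 4937
Selection 8: 4937 + 482 = 5419
Selection 9: 5419 + 482 = 5901 → 5901 − 5631 = 270
Selection 10: 270 + 482 = 752
Selection 11: 752 + 482 = 1234
Selection 12: 1234 + 482 = 1716
Selection 13: 1716 + 482 = 2198
Selection 14: 2198 + 482 = 2680
Selection 15: 2680 + 482 = 3162

2045, 2527, 3009, 3491, 3973, 4455, 4937, 5419, 270, 752, 1234, 1716, 2198, 2680, 3162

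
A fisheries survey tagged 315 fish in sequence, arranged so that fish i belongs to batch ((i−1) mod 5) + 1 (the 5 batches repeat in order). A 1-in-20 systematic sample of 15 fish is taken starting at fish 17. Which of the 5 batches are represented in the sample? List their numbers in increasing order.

Consecutive selections differ by k = 20, so their batch numbers differ by 20 mod 5 = 0.
gcd(20, 5) = 5, so the sample visits 5/5 = 1 distinct residues mod 5.
Start 17 is batch 2; the batches hit are 2.

2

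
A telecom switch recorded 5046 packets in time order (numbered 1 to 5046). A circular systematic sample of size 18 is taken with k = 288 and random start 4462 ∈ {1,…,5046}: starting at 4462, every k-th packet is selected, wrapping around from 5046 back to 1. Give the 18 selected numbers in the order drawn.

Selection 1: 4462
Selection 2: 4462 + 288 = 4750
Selection 3: 4750 + 288 = 5038
Selection 4: 5038 + 288 = 5326 → 5326 − 5046 = 280
Selection 5: 280 + 288 = 568
Selection 6: 568 + 288 = 856
Selection 7: 856 + 288 = 1144
Selection 8: 1144 + 288 = 1432
Selection 9: 1432 + 288 = 1720
Selection 10: 1720 + 288 = 2008
Selection 11: 2008 + 288 = 2296
Selection 12: 2296 + 288 = 2584
Selection 13: 2584 + 288 = 2872
Selection 14: 2872 + 288 = 3160
Selection 15: 3160 + 288 = 3448
Selection 16: 3448 + 288 = 3736
Selection 17: 3736 + 288 = 4024
Selection 18: 4024 + 288 = 4312

4462, 4750, 5038, 280, 568, 856, 1144, 1432, 1720, 2008, 2296, 2584, 2872, 3160, 3448, 3736, 4024, 4312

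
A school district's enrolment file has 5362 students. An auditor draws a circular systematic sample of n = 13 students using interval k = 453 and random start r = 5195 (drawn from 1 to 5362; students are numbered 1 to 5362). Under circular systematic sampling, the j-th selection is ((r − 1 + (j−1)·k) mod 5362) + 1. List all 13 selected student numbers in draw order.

5195, 286, 739, 1192, 1645, 2098, 2551, 3004, 3457, 3910, 4363, 4816, 5269

Selection 1: 5195
Selection 2: 5195 + 453 = 5648 → 5648 − 5362 = 286
Selection 3: 286 + 453 = 739
Selection 4: 739 + 453 = 1192
Selection 5: 1192 + 453 = 1645
Selection 6: 1645 + 453 = 2098
Selection 7: 2098 + 453 = 2551
Selection 8: 2551 + 453 = 3004
Selection 9: 3004 + 453 = 3457
Selection 10: 3457 + 453 = 3910
Selection 11: 3910 + 453 = 4363
Selection 12: 4363 + 453 = 4816
Selection 13: 4816 + 453 = 5269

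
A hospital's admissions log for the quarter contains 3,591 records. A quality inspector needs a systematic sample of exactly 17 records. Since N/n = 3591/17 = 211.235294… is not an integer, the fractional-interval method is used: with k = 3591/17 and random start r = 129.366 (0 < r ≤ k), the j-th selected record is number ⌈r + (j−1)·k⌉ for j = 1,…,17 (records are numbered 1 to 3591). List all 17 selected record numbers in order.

130, 341, 552, 764, 975, 1186, 1397, 1609, 1820, 2031, 2242, 2453, 2665, 2876, 3087, 3298, 3510

j=1: r + 0k = 129.366 → ⌈·⌉ = 130
j=2: r + 1k = 340.601294… → ⌈·⌉ = 341
j=3: r + 2k = 551.836588… → ⌈·⌉ = 552
j=4: r + 3k = 763.071882… → ⌈·⌉ = 764
j=5: r + 4k = 974.307176… → ⌈·⌉ = 975
j=6: r + 5k = 1185.542470… → ⌈·⌉ = 1186
j=7: r + 6k = 1396.777764… → ⌈·⌉ = 1397
j=8: r + 7k = 1608.013058… → ⌈·⌉ = 1609
j=9: r + 8k = 1819.248352… → ⌈·⌉ = 1820
j=10: r + 9k = 2030.483647… → ⌈·⌉ = 2031
j=11: r + 10k = 2241.718941… → ⌈·⌉ = 2242
j=12: r + 11k = 2452.954235… → ⌈·⌉ = 2453
j=13: r + 12k = 2664.189529… → ⌈·⌉ = 2665
j=14: r + 13k = 2875.424823… → ⌈·⌉ = 2876
j=15: r + 14k = 3086.660117… → ⌈·⌉ = 3087
j=16: r + 15k = 3297.895411… → ⌈·⌉ = 3298
j=17: r + 16k = 3509.130705… → ⌈·⌉ = 3510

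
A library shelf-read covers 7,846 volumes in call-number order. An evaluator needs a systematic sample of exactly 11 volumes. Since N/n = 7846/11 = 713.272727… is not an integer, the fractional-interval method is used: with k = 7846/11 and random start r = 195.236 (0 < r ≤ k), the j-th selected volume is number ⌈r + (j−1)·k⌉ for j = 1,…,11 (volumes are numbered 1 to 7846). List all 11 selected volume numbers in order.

j=1: r + 0k = 195.236 → ⌈·⌉ = 196
j=2: r + 1k = 908.508727… → ⌈·⌉ = 909
j=3: r + 2k = 1621.781454… → ⌈·⌉ = 1622
j=4: r + 3k = 2335.054181… → ⌈·⌉ = 2336
j=5: r + 4k = 3048.326909… → ⌈·⌉ = 3049
j=6: r + 5k = 3761.599636… → ⌈·⌉ = 3762
j=7: r + 6k = 4474.872363… → ⌈·⌉ = 4475
j=8: r + 7k = 5188.145090… → ⌈·⌉ = 5189
j=9: r + 8k = 5901.417818… → ⌈·⌉ = 5902
j=10: r + 9k = 6614.690545… → ⌈·⌉ = 6615
j=11: r + 10k = 7327.963272… → ⌈·⌉ = 7328

196, 909, 1622, 2336, 3049, 3762, 4475, 5189, 5902, 6615, 7328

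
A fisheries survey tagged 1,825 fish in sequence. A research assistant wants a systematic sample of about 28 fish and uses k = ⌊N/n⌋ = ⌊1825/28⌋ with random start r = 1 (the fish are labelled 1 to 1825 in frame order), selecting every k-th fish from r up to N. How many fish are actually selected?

k = ⌊1825/28⌋ = 65
Achieved size = ⌊(1825 − 1)/65⌋ + 1 = ⌊1824/65⌋ + 1 = 28 + 1 = 29
(last selection: 1 + 28×65 = 1821 ≤ 1825; next would be 1886 > 1825)

29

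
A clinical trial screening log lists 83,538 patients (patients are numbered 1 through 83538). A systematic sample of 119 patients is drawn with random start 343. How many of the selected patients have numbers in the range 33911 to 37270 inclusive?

5

k = 83538/119 = 702
First selection ≥ 33911: 343 + ⌈(33911−343)/702⌉·702 = 343 + 48×702 = 34039
Last selection ≤ 37270: 343 + ⌊(37270−343)/702⌋·702 = 343 + 52×702 = 36847
Count = 52 − 48 + 1 = 5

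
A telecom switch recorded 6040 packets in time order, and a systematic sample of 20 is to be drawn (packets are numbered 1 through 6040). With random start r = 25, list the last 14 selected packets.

1837, 2139, 2441, 2743, 3045, 3347, 3649, 3951, 4253, 4555, 4857, 5159, 5461, 5763

k = N/n = 6040/20 = 302
7th selection = 25 + 6×302 = 1837
8th: 1837 + 302 = 2139
9th: 2139 + 302 = 2441
10th: 2441 + 302 = 2743
11th: 2743 + 302 = 3045
12th: 3045 + 302 = 3347
13th: 3347 + 302 = 3649
14th: 3649 + 302 = 3951
15th: 3951 + 302 = 4253
16th: 4253 + 302 = 4555
17th: 4555 + 302 = 4857
18th: 4857 + 302 = 5159
19th: 5159 + 302 = 5461
20th: 5461 + 302 = 5763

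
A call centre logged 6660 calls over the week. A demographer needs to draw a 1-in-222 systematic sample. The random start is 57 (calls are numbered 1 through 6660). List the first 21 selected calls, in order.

call 1: 57
call 2: 57 + 222 = 279
call 3: 279 + 222 = 501
call 4: 501 + 222 = 723
call 5: 723 + 222 = 945
call 6: 945 + 222 = 1167
call 7: 1167 + 222 = 1389
call 8: 1389 + 222 = 1611
call 9: 1611 + 222 = 1833
call 10: 1833 + 222 = 2055
call 11: 2055 + 222 = 2277
call 12: 2277 + 222 = 2499
call 13: 2499 + 222 = 2721
call 14: 2721 + 222 = 2943
call 15: 2943 + 222 = 3165
call 16: 3165 + 222 = 3387
call 17: 3387 + 222 = 3609
call 18: 3609 + 222 = 3831
call 19: 3831 + 222 = 4053
call 20: 4053 + 222 = 4275
call 21: 4275 + 222 = 4497

57, 279, 501, 723, 945, 1167, 1389, 1611, 1833, 2055, 2277, 2499, 2721, 2943, 3165, 3387, 3609, 3831, 4053, 4275, 4497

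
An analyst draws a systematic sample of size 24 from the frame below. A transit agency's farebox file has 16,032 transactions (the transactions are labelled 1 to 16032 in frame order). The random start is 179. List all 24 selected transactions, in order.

k = N/n = 16032/24 = 668
transaction 1: 179
transaction 2: 179 + 668 = 847
transaction 3: 847 + 668 = 1515
transaction 4: 1515 + 668 = 2183
transaction 5: 2183 + 668 = 2851
transaction 6: 2851 + 668 = 3519
transaction 7: 3519 + 668 = 4187
transaction 8: 4187 + 668 = 4855
transaction 9: 4855 + 668 = 5523
transaction 10: 5523 + 668 = 6191
transaction 11: 6191 + 668 = 6859
transaction 12: 6859 + 668 = 7527
transaction 13: 7527 + 668 = 8195
transaction 14: 8195 + 668 = 8863
transaction 15: 8863 + 668 = 9531
transaction 16: 9531 + 668 = 10199
transaction 17: 10199 + 668 = 10867
transaction 18: 10867 + 668 = 11535
transaction 19: 11535 + 668 = 12203
transaction 20: 12203 + 668 = 12871
transaction 21: 12871 + 668 = 13539
transaction 22: 13539 + 668 = 14207
transaction 23: 14207 + 668 = 14875
transaction 24: 14875 + 668 = 15543

179, 847, 1515, 2183, 2851, 3519, 4187, 4855, 5523, 6191, 6859, 7527, 8195, 8863, 9531, 10199, 10867, 11535, 12203, 12871, 13539, 14207, 14875, 15543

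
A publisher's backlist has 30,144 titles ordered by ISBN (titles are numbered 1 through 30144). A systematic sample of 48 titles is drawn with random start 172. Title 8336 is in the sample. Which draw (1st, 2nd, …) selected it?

14

k = 30144/48 = 628
position = (8336 − 172)/628 + 1 = 8164/628 + 1 = 13 + 1 = 14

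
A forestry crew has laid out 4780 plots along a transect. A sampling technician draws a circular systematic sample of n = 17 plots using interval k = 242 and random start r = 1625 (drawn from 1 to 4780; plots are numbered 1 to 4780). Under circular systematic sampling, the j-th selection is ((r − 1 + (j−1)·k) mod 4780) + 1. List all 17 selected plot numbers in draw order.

1625, 1867, 2109, 2351, 2593, 2835, 3077, 3319, 3561, 3803, 4045, 4287, 4529, 4771, 233, 475, 717

Selection 1: 1625
Selection 2: 1625 + 242 = 1867
Selection 3: 1867 + 242 = 2109
Selection 4: 2109 + 242 = 2351
Selection 5: 2351 + 242 = 2593
Selection 6: 2593 + 242 = 2835
Selection 7: 2835 + 242 = 3077
Selection 8: 3077 + 242 = 3319
Selection 9: 3319 + 242 = 3561
Selection 10: 3561 + 242 = 3803
Selection 11: 3803 + 242 = 4045
Selection 12: 4045 + 242 = 4287
Selection 13: 4287 + 242 = 4529
Selection 14: 4529 + 242 = 4771
Selection 15: 4771 + 242 = 5013 → 5013 − 4780 = 233
Selection 16: 233 + 242 = 475
Selection 17: 475 + 242 = 717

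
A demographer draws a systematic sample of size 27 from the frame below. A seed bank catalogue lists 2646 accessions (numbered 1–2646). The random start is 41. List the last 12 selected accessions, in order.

1511, 1609, 1707, 1805, 1903, 2001, 2099, 2197, 2295, 2393, 2491, 2589

k = N/n = 2646/27 = 98
16th selection = 41 + 15×98 = 1511
17th: 1511 + 98 = 1609
18th: 1609 + 98 = 1707
19th: 1707 + 98 = 1805
20th: 1805 + 98 = 1903
21st: 1903 + 98 = 2001
22nd: 2001 + 98 = 2099
23rd: 2099 + 98 = 2197
24th: 2197 + 98 = 2295
25th: 2295 + 98 = 2393
26th: 2393 + 98 = 2491
27th: 2491 + 98 = 2589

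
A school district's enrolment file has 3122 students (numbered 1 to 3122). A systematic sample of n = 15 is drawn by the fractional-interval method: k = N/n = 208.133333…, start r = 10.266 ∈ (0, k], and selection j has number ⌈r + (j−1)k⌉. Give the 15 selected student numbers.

j=1: r + 0k = 10.266 → ⌈·⌉ = 11
j=2: r + 1k = 218.399333… → ⌈·⌉ = 219
j=3: r + 2k = 426.532666… → ⌈·⌉ = 427
j=4: r + 3k = 634.666 → ⌈·⌉ = 635
j=5: r + 4k = 842.799333… → ⌈·⌉ = 843
j=6: r + 5k = 1050.932666… → ⌈·⌉ = 1051
j=7: r + 6k = 1259.066 → ⌈·⌉ = 1260
j=8: r + 7k = 1467.199333… → ⌈·⌉ = 1468
j=9: r + 8k = 1675.332666… → ⌈·⌉ = 1676
j=10: r + 9k = 1883.466 → ⌈·⌉ = 1884
j=11: r + 10k = 2091.599333… → ⌈·⌉ = 2092
j=12: r + 11k = 2299.732666… → ⌈·⌉ = 2300
j=13: r + 12k = 2507.866 → ⌈·⌉ = 2508
j=14: r + 13k = 2715.999333… → ⌈·⌉ = 2716
j=15: r + 14k = 2924.132666… → ⌈·⌉ = 2925

11, 219, 427, 635, 843, 1051, 1260, 1468, 1676, 1884, 2092, 2300, 2508, 2716, 2925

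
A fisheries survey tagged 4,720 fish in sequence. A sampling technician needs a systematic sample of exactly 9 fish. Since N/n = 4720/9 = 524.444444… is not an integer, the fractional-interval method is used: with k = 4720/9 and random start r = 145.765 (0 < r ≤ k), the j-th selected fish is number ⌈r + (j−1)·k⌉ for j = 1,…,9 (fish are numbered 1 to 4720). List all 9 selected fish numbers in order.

146, 671, 1195, 1720, 2244, 2768, 3293, 3817, 4342

j=1: r + 0k = 145.765 → ⌈·⌉ = 146
j=2: r + 1k = 670.209444… → ⌈·⌉ = 671
j=3: r + 2k = 1194.653888… → ⌈·⌉ = 1195
j=4: r + 3k = 1719.098333… → ⌈·⌉ = 1720
j=5: r + 4k = 2243.542777… → ⌈·⌉ = 2244
j=6: r + 5k = 2767.987222… → ⌈·⌉ = 2768
j=7: r + 6k = 3292.431666… → ⌈·⌉ = 3293
j=8: r + 7k = 3816.876111… → ⌈·⌉ = 3817
j=9: r + 8k = 4341.320555… → ⌈·⌉ = 4342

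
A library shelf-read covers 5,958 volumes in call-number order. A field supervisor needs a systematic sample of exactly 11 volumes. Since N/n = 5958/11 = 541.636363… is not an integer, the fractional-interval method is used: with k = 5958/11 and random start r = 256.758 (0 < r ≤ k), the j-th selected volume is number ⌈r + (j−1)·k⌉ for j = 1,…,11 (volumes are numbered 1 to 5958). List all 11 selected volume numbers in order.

257, 799, 1341, 1882, 2424, 2965, 3507, 4049, 4590, 5132, 5674

j=1: r + 0k = 256.758 → ⌈·⌉ = 257
j=2: r + 1k = 798.394363… → ⌈·⌉ = 799
j=3: r + 2k = 1340.030727… → ⌈·⌉ = 1341
j=4: r + 3k = 1881.667090… → ⌈·⌉ = 1882
j=5: r + 4k = 2423.303454… → ⌈·⌉ = 2424
j=6: r + 5k = 2964.939818… → ⌈·⌉ = 2965
j=7: r + 6k = 3506.576181… → ⌈·⌉ = 3507
j=8: r + 7k = 4048.212545… → ⌈·⌉ = 4049
j=9: r + 8k = 4589.848909… → ⌈·⌉ = 4590
j=10: r + 9k = 5131.485272… → ⌈·⌉ = 5132
j=11: r + 10k = 5673.121636… → ⌈·⌉ = 5674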